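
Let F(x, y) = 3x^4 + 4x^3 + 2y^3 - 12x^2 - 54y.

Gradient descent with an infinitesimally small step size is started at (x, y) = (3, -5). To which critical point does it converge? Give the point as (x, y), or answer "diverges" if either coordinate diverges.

diverges

F is separable, so gradient descent decouples: x follows -∂F/∂x, y follows -∂F/∂y.
∂F/∂x = 12x(x - 1)(x + 2); at x=3 this is 360, so x decreases.
∂F/∂y = 6(y - 3)(y + 3); at y=-5 this is 96, so y decreases.
The y-coordinate has no critical point in that direction and runs off to infinity.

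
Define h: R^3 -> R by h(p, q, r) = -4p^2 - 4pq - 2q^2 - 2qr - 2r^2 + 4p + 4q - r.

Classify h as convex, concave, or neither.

concave

h is quadratic, so its Hessian is the constant matrix H = [[-8, -4, 0], [-4, -4, -2], [0, -2, -4]].
Leading principal minors: -8, 16, -32.
Signs alternate −, +, − ⇒ H ≺ 0 ⇒ concave.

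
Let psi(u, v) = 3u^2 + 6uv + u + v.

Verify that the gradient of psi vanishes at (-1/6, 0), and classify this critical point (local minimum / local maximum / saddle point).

∇psi = (6u + 6v + 1, 6u + 1); substituting (-1/6, 0) gives ∇psi = (0, 0), so (-1/6, 0) is indeed a critical point.
The Hessian of psi is constant: H = [[6, 6], [6, 0]].
det(H) = 6·0 − 6² = -36.
Since det(H) < 0, H is indefinite and the critical point is a saddle point.

saddle point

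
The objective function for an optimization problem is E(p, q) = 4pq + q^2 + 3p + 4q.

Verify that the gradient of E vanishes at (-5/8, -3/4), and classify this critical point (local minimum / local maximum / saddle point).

∇E = (4q + 3, 4p + 2q + 4); substituting (-5/8, -3/4) gives ∇E = (0, 0), so (-5/8, -3/4) is indeed a critical point.
The Hessian of E is constant: H = [[0, 4], [4, 2]].
det(H) = 0·2 − 4² = -16.
Since det(H) < 0, H is indefinite and the critical point is a saddle point.

saddle point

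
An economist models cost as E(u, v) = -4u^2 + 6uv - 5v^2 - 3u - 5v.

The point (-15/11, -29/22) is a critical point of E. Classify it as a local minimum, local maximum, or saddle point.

local maximum

The Hessian of E is constant: H = [[-8, 6], [6, -10]].
det(H) = (-8)·(-10) − 6² = 44.
det(H) > 0 and tr(H) = -18 < 0, so H is negative definite and the point is a local maximum.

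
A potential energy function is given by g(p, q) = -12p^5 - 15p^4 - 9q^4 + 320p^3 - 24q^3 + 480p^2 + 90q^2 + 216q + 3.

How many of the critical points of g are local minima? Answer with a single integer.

2

g separates as a function of p plus a function of q, so ∇g=0 decouples.
∂g/∂p = -60p(p - 4)(p + 1)(p + 4) = 0 at p ∈ {-4, -1, 0, 4}; ∂g/∂q = -36(q - 2)(q + 1)(q + 3) = 0 at q ∈ {-3, -1, 2}.
The Hessian is diagonal: diag(g_pp, g_qq). Second derivatives: g_pp(-4)=5760, g_pp(-1)=-900, g_pp(0)=960, g_pp(4)=-9600; g_qq(-3)=-360, g_qq(-1)=216, g_qq(2)=-540.
Local minima occur where both diagonal entries positive: (-4, -1), (0, -1). Count: 2.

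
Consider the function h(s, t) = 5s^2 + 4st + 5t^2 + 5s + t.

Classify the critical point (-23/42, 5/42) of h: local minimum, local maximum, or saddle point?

The Hessian of h is constant: H = [[10, 4], [4, 10]].
det(H) = 10·10 − 4² = 84.
det(H) > 0 and tr(H) = 20 > 0, so H is positive definite and the point is a local minimum.

local minimum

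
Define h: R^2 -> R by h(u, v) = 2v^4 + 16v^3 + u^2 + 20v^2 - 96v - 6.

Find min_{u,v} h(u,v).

-64

h(u,v) separates as P(u) + Q(v) − 6, so its minimum is min P + min Q − 6.
P'(u) = 2u vanishes at u ∈ {0}; Q'(v) = 8(v - 1)(v + 3)(v + 4) vanishes at v ∈ {-4, -3, 1}.
Local minima of P (where P''>0): P(0)=0. Local minima of Q: Q(-4)=192, Q(1)=-58.
So the global minimum of h is P(0) + Q(1) − 6 = 0 − 58 − 6 = -64, attained at (0, 1).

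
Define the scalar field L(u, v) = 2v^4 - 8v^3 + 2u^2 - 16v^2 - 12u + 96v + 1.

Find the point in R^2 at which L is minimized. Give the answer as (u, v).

(3, -2)

L(u,v) separates as P(u) + Q(v) + 1, so its minimum is min P + min Q + 1.
P'(u) = 4u - 12 vanishes at u ∈ {3}; Q'(v) = 8(v - 3)(v - 2)(v + 2) vanishes at v ∈ {-2, 2, 3}.
Local minima of P (where P''>0): P(3)=-18. Local minima of Q: Q(-2)=-160, Q(3)=90.
So the global minimum of L is P(3) + Q(-2) + 1 = -18 − 160 + 1 = -177, attained at (3, -2).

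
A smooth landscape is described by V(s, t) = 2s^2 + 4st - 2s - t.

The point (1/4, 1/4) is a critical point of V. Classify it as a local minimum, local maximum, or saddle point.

saddle point

The Hessian of V is constant: H = [[4, 4], [4, 0]].
det(H) = 4·0 − 4² = -16.
Since det(H) < 0, H is indefinite and the critical point is a saddle point.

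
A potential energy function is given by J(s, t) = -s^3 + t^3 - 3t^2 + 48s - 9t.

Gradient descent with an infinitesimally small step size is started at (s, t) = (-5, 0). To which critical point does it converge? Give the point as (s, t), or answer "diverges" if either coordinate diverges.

(-4, 3)

J is separable, so gradient descent decouples: s follows -∂J/∂s, t follows -∂J/∂t.
∂J/∂s = -3(s - 4)(s + 4); at s=-5 this is -27, so s increases.
∂J/∂t = 3(t - 3)(t + 1); at t=0 this is -9, so t increases.
s converges to its nearest critical value -4 (a local min of the s-part); t converges to 3. The iterate converges to (-4, 3).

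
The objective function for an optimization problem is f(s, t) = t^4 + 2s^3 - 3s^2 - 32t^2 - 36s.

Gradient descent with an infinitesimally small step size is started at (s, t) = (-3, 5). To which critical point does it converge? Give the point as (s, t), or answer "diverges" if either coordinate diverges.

diverges

f is separable, so gradient descent decouples: s follows -∂f/∂s, t follows -∂f/∂t.
∂f/∂s = 6(s - 3)(s + 2); at s=-3 this is 36, so s decreases.
∂f/∂t = 4t(t - 4)(t + 4); at t=5 this is 180, so t decreases.
The s-coordinate has no critical point in that direction and runs off to infinity.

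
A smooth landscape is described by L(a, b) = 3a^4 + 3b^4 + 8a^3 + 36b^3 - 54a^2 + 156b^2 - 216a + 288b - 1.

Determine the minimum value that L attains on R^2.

-868

L(a,b) separates as P(a) + Q(b) − 1, so its minimum is min P + min Q − 1.
P'(a) = 12(a - 3)(a + 2)(a + 3) vanishes at a ∈ {-3, -2, 3}; Q'(b) = 12(b + 2)(b + 3)(b + 4) vanishes at b ∈ {-4, -3, -2}.
Local minima of P (where P''>0): P(-3)=189, P(3)=-675. Local minima of Q: Q(-4)=-192, Q(-2)=-192.
So the global minimum of L is P(3) + Q(-4) − 1 = -675 − 192 − 1 = -868, attained at (3, -4).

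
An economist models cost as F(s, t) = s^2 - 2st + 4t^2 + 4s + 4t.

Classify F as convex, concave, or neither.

F is quadratic, so its Hessian is the constant matrix H = [[2, -2], [-2, 8]].
det(H) = 12, tr(H) = 10.
det(H) > 0 and tr(H) > 0, so H is positive definite everywhere: convex.

convex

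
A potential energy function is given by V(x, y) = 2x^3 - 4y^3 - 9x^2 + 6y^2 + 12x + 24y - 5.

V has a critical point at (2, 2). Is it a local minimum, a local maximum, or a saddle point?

The mixed partial ∂²V/∂x∂y is 0, so the Hessian at any point is diag(V_xx, V_yy) = diag(6(2x - 3), 12(-2y + 1)).
At (2, 2): H = diag(6, -36).
The eigenvalues have opposite signs, so H is indefinite: a saddle point.

saddle point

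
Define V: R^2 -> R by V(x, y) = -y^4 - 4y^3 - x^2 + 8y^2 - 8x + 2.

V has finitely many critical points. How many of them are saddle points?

V separates as a function of x plus a function of y, so ∇V=0 decouples.
∂V/∂x = -2(x + 4) = 0 at x ∈ {-4}; ∂V/∂y = -4y(y - 1)(y + 4) = 0 at y ∈ {-4, 0, 1}.
The Hessian is diagonal: diag(V_xx, V_yy). Second derivatives: V_xx(-4)=-2; V_yy(-4)=-80, V_yy(0)=16, V_yy(1)=-20.
Saddle points occur where the two diagonal entries have opposite signs: (-4, 0). Count: 1.

1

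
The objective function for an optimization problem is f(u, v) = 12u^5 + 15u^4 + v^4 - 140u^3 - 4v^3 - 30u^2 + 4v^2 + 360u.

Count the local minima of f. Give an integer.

4

f separates as a function of u plus a function of v, so ∇f=0 decouples.
∂f/∂u = 60(u - 2)(u - 1)(u + 1)(u + 3) = 0 at u ∈ {-3, -1, 1, 2}; ∂f/∂v = 4v(v - 2)(v - 1) = 0 at v ∈ {0, 1, 2}.
The Hessian is diagonal: diag(f_uu, f_vv). Second derivatives: f_uu(-3)=-2400, f_uu(-1)=720, f_uu(1)=-480, f_uu(2)=900; f_vv(0)=8, f_vv(1)=-4, f_vv(2)=8.
Local minima occur where both diagonal entries positive: (-1, 0), (-1, 2), (2, 0), (2, 2). Count: 4.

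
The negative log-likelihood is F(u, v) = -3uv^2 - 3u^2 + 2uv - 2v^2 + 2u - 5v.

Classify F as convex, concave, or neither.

neither

The term -3uv^2 is cubic, so the Hessian is not constant.
∂²F/∂v² = -6u - 4, which takes both signs as u varies (negative for sufficiently large u). A diagonal entry of the Hessian changing sign means the Hessian is neither positive- nor negative-semidefinite on all of R^2.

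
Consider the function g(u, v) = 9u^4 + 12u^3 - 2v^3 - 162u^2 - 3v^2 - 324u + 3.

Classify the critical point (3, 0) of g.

The mixed partial ∂²g/∂u∂v is 0, so the Hessian at any point is diag(g_uu, g_vv) = diag(36(3u^2 + 2u - 9), -6(2v + 1)).
At (3, 0): H = diag(864, -6).
The eigenvalues have opposite signs, so H is indefinite: a saddle point.

saddle point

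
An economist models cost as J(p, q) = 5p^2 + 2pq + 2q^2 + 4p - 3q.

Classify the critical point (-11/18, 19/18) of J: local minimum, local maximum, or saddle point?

The Hessian of J is constant: H = [[10, 2], [2, 4]].
det(H) = 10·4 − 2² = 36.
det(H) > 0 and tr(H) = 14 > 0, so H is positive definite and the point is a local minimum.

local minimum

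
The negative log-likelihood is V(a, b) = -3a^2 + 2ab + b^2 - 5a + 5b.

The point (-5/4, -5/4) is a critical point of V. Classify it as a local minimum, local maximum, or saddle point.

The Hessian of V is constant: H = [[-6, 2], [2, 2]].
det(H) = (-6)·2 − 2² = -16.
Since det(H) < 0, H is indefinite and the critical point is a saddle point.

saddle point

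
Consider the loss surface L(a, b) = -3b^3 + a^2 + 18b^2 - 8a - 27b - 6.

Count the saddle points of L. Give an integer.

1

L separates as a function of a plus a function of b, so ∇L=0 decouples.
∂L/∂a = 2(a - 4) = 0 at a ∈ {4}; ∂L/∂b = -9(b - 3)(b - 1) = 0 at b ∈ {1, 3}.
The Hessian is diagonal: diag(L_aa, L_bb). Second derivatives: L_aa(4)=2; L_bb(1)=18, L_bb(3)=-18.
Saddle points occur where the two diagonal entries have opposite signs: (4, 3). Count: 1.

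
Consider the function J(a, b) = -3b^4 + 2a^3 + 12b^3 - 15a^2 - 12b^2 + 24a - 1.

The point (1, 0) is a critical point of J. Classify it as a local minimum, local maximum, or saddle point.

The mixed partial ∂²J/∂a∂b is 0, so the Hessian at any point is diag(J_aa, J_bb) = diag(6(2a - 5), 12(-3b^2 + 6b - 2)).
At (1, 0): H = diag(-18, -24).
Both eigenvalues are negative, so H is negative definite: a local maximum.

local maximum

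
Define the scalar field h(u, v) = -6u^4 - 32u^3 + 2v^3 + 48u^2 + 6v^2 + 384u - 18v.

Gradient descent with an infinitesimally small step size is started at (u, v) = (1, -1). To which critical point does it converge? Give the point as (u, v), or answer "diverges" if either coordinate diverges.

h is separable, so gradient descent decouples: u follows -∂h/∂u, v follows -∂h/∂v.
∂h/∂u = -24(u - 2)(u + 2)(u + 4); at u=1 this is 360, so u decreases.
∂h/∂v = 6(v - 1)(v + 3); at v=-1 this is -24, so v increases.
u converges to its nearest critical value -2 (a local min of the u-part); v converges to 1. The iterate converges to (-2, 1).

(-2, 1)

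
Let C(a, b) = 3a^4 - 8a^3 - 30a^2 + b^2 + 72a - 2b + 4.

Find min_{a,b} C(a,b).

-149

C(a,b) separates as P(a) + Q(b) + 4, so its minimum is min P + min Q + 4.
P'(a) = 12(a - 3)(a - 1)(a + 2) vanishes at a ∈ {-2, 1, 3}; Q'(b) = 2b - 2 vanishes at b ∈ {1}.
Local minima of P (where P''>0): P(-2)=-152, P(3)=-27. Local minima of Q: Q(1)=-1.
So the global minimum of C is P(-2) + Q(1) + 4 = -152 − 1 + 4 = -149, attained at (-2, 1).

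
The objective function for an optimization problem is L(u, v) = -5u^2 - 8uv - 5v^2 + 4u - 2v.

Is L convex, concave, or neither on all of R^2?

concave

L is quadratic, so its Hessian is the constant matrix H = [[-10, -8], [-8, -10]].
det(H) = 36, tr(H) = -20.
det(H) > 0 and tr(H) < 0, so H is negative definite everywhere: concave.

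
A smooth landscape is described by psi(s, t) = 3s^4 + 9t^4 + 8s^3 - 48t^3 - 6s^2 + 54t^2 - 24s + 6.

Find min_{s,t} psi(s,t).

psi(s,t) separates as P(s) + Q(t) + 6, so its minimum is min P + min Q + 6.
P'(s) = 12(s - 1)(s + 1)(s + 2) vanishes at s ∈ {-2, -1, 1}; Q'(t) = 36t(t - 3)(t - 1) vanishes at t ∈ {0, 1, 3}.
Local minima of P (where P''>0): P(-2)=8, P(1)=-19. Local minima of Q: Q(0)=0, Q(3)=-81.
So the global minimum of psi is P(1) + Q(3) + 6 = -19 − 81 + 6 = -94, attained at (1, 3).

-94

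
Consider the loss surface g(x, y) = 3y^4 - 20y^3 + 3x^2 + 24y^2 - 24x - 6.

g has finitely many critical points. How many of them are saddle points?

1

g separates as a function of x plus a function of y, so ∇g=0 decouples.
∂g/∂x = 6(x - 4) = 0 at x ∈ {4}; ∂g/∂y = 12y(y - 4)(y - 1) = 0 at y ∈ {0, 1, 4}.
The Hessian is diagonal: diag(g_xx, g_yy). Second derivatives: g_xx(4)=6; g_yy(0)=48, g_yy(1)=-36, g_yy(4)=144.
Saddle points occur where the two diagonal entries have opposite signs: (4, 1). Count: 1.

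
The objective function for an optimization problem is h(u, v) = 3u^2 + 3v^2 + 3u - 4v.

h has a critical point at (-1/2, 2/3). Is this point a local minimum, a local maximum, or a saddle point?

local minimum

The Hessian of h is constant: H = [[6, 0], [0, 6]].
det(H) = 6·6 − 0² = 36.
det(H) > 0 and tr(H) = 12 > 0, so H is positive definite and the point is a local minimum.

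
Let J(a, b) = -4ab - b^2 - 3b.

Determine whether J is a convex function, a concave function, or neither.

J is quadratic, so its Hessian is the constant matrix H = [[0, -4], [-4, -2]].
det(H) = -16, tr(H) = -2.
det(H) < 0, so H is indefinite: neither convex nor concave.

neither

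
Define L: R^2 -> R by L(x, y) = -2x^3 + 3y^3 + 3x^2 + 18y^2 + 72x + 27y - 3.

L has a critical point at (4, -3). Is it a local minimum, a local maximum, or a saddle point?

local maximum

The mixed partial ∂²L/∂x∂y is 0, so the Hessian at any point is diag(L_xx, L_yy) = diag(6(-2x + 1), 18(y + 2)).
At (4, -3): H = diag(-42, -18).
Both eigenvalues are negative, so H is negative definite: a local maximum.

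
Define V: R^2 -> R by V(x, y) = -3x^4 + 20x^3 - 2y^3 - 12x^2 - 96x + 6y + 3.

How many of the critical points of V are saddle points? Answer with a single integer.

3

V separates as a function of x plus a function of y, so ∇V=0 decouples.
∂V/∂x = -12(x - 4)(x - 2)(x + 1) = 0 at x ∈ {-1, 2, 4}; ∂V/∂y = -6(y - 1)(y + 1) = 0 at y ∈ {-1, 1}.
The Hessian is diagonal: diag(V_xx, V_yy). Second derivatives: V_xx(-1)=-180, V_xx(2)=72, V_xx(4)=-120; V_yy(-1)=12, V_yy(1)=-12.
Saddle points occur where the two diagonal entries have opposite signs: (-1, -1), (2, 1), (4, -1). Count: 3.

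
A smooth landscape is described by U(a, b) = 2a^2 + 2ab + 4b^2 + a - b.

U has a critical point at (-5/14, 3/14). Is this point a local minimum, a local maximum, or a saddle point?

local minimum

The Hessian of U is constant: H = [[4, 2], [2, 8]].
det(H) = 4·8 − 2² = 28.
det(H) > 0 and tr(H) = 12 > 0, so H is positive definite and the point is a local minimum.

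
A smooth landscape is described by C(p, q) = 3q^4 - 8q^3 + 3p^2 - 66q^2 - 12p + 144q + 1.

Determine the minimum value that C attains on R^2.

C(p,q) separates as A(p) + B(q) + 1, so its minimum is min A + min B + 1.
A'(p) = 6p - 12 vanishes at p ∈ {2}; B'(q) = 12(q - 4)(q - 1)(q + 3) vanishes at q ∈ {-3, 1, 4}.
Local minima of A (where A''>0): A(2)=-12. Local minima of B: B(-3)=-567, B(4)=-224.
So the global minimum of C is A(2) + B(-3) + 1 = -12 − 567 + 1 = -578, attained at (2, -3).

-578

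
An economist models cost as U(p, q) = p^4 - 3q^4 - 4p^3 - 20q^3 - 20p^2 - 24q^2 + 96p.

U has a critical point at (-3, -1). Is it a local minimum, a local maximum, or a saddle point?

local minimum

The mixed partial ∂²U/∂p∂q is 0, so the Hessian at any point is diag(U_pp, U_qq) = diag(4(3p^2 - 6p - 10), -12(3q^2 + 10q + 4)).
At (-3, -1): H = diag(140, 36).
Both eigenvalues are positive, so H is positive definite: a local minimum.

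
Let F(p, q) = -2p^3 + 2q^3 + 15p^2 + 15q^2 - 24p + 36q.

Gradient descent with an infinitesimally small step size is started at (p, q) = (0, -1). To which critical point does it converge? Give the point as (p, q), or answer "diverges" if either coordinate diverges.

F is separable, so gradient descent decouples: p follows -∂F/∂p, q follows -∂F/∂q.
∂F/∂p = -6(p - 4)(p - 1); at p=0 this is -24, so p increases.
∂F/∂q = 6(q + 2)(q + 3); at q=-1 this is 12, so q decreases.
p converges to its nearest critical value 1 (a local min of the p-part); q converges to -2. The iterate converges to (1, -2).

(1, -2)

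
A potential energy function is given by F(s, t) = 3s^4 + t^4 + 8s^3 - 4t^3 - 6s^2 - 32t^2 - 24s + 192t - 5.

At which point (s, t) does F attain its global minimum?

(1, -4)

F(s,t) separates as P(s) + Q(t) − 5, so its minimum is min P + min Q − 5.
P'(s) = 12(s - 1)(s + 1)(s + 2) vanishes at s ∈ {-2, -1, 1}; Q'(t) = 4(t - 4)(t - 3)(t + 4) vanishes at t ∈ {-4, 3, 4}.
Local minima of P (where P''>0): P(-2)=8, P(1)=-19. Local minima of Q: Q(-4)=-768, Q(4)=256.
So the global minimum of F is P(1) + Q(-4) − 5 = -19 − 768 − 5 = -792, attained at (1, -4).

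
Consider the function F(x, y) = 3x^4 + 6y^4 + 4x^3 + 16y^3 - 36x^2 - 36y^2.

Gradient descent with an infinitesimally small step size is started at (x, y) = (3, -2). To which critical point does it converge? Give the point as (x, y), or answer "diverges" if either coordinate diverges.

F is separable, so gradient descent decouples: x follows -∂F/∂x, y follows -∂F/∂y.
∂F/∂x = 12x(x - 2)(x + 3); at x=3 this is 216, so x decreases.
∂F/∂y = 24y(y - 1)(y + 3); at y=-2 this is 144, so y decreases.
x converges to its nearest critical value 2 (a local min of the x-part); y converges to -3. The iterate converges to (2, -3).

(2, -3)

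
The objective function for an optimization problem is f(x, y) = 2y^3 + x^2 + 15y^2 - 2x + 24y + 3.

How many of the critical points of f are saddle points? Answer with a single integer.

1

f separates as a function of x plus a function of y, so ∇f=0 decouples.
∂f/∂x = 2(x - 1) = 0 at x ∈ {1}; ∂f/∂y = 6(y + 1)(y + 4) = 0 at y ∈ {-4, -1}.
The Hessian is diagonal: diag(f_xx, f_yy). Second derivatives: f_xx(1)=2; f_yy(-4)=-18, f_yy(-1)=18.
Saddle points occur where the two diagonal entries have opposite signs: (1, -4). Count: 1.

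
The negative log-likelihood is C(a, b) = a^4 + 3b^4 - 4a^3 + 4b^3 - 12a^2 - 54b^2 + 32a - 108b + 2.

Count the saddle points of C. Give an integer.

C separates as a function of a plus a function of b, so ∇C=0 decouples.
∂C/∂a = 4(a - 4)(a - 1)(a + 2) = 0 at a ∈ {-2, 1, 4}; ∂C/∂b = 12(b - 3)(b + 1)(b + 3) = 0 at b ∈ {-3, -1, 3}.
The Hessian is diagonal: diag(C_aa, C_bb). Second derivatives: C_aa(-2)=72, C_aa(1)=-36, C_aa(4)=72; C_bb(-3)=144, C_bb(-1)=-96, C_bb(3)=288.
Saddle points occur where the two diagonal entries have opposite signs: (-2, -1), (1, -3), (1, 3), (4, -1). Count: 4.

4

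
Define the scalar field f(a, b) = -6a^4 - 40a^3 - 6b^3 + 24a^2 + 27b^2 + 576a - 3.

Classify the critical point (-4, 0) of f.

The mixed partial ∂²f/∂a∂b is 0, so the Hessian at any point is diag(f_aa, f_bb) = diag(24(-3a^2 - 10a + 2), 18(-2b + 3)).
At (-4, 0): H = diag(-144, 54).
The eigenvalues have opposite signs, so H is indefinite: a saddle point.

saddle point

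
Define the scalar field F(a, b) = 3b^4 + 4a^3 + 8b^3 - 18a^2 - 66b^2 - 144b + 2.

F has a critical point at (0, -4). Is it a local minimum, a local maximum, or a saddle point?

saddle point

The mixed partial ∂²F/∂a∂b is 0, so the Hessian at any point is diag(F_aa, F_bb) = diag(12(2a - 3), 12(3b^2 + 4b - 11)).
At (0, -4): H = diag(-36, 252).
The eigenvalues have opposite signs, so H is indefinite: a saddle point.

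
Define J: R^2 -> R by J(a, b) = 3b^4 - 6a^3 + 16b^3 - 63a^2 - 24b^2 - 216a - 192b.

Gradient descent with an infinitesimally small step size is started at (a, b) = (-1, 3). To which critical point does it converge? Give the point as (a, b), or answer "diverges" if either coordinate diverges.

J is separable, so gradient descent decouples: a follows -∂J/∂a, b follows -∂J/∂b.
∂J/∂a = -18(a + 3)(a + 4); at a=-1 this is -108, so a increases.
∂J/∂b = 12(b - 2)(b + 2)(b + 4); at b=3 this is 420, so b decreases.
The a-coordinate has no critical point in that direction and runs off to infinity.

diverges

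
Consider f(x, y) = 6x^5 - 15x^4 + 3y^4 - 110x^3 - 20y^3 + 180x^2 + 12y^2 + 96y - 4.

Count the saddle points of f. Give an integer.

f separates as a function of x plus a function of y, so ∇f=0 decouples.
∂f/∂x = 30x(x - 4)(x - 1)(x + 3) = 0 at x ∈ {-3, 0, 1, 4}; ∂f/∂y = 12(y - 4)(y - 2)(y + 1) = 0 at y ∈ {-1, 2, 4}.
The Hessian is diagonal: diag(f_xx, f_yy). Second derivatives: f_xx(-3)=-2520, f_xx(0)=360, f_xx(1)=-360, f_xx(4)=2520; f_yy(-1)=180, f_yy(2)=-72, f_yy(4)=120.
Saddle points occur where the two diagonal entries have opposite signs: (-3, -1), (-3, 4), (0, 2), (1, -1), (1, 4), (4, 2). Count: 6.

6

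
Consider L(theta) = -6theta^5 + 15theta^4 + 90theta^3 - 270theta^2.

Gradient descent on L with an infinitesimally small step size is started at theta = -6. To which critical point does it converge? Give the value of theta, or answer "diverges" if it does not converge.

L'(theta) = -30theta(theta - 3)(theta - 2)(theta + 3), so L'(-6) = -38880.
Gradient descent moves in the -L' direction, i.e. theta is increasing.
The nearest critical point in that direction is theta = -3, where L'' = 2700 > 0 (a local minimum). The iterate converges there.

-3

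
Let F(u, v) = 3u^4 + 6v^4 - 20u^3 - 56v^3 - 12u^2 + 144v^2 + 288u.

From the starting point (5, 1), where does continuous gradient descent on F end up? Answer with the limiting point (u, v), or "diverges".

F is separable, so gradient descent decouples: u follows -∂F/∂u, v follows -∂F/∂v.
∂F/∂u = 12(u - 4)(u - 3)(u + 2); at u=5 this is 168, so u decreases.
∂F/∂v = 24v(v - 4)(v - 3); at v=1 this is 144, so v decreases.
u converges to its nearest critical value 4 (a local min of the u-part); v converges to 0. The iterate converges to (4, 0).

(4, 0)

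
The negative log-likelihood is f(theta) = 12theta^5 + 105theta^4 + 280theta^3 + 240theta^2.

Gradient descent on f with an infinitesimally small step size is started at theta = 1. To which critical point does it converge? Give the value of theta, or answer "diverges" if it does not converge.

f'(theta) = 60theta(theta + 1)(theta + 2)(theta + 4), so f'(1) = 1800.
Gradient descent moves in the -f' direction, i.e. theta is decreasing.
The nearest critical point in that direction is theta = 0, where f'' = 480 > 0 (a local minimum). The iterate converges there.

0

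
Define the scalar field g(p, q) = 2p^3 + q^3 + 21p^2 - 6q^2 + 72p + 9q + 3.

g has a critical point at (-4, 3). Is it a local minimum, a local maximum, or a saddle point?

The mixed partial ∂²g/∂p∂q is 0, so the Hessian at any point is diag(g_pp, g_qq) = diag(6(2p + 7), 6(q - 2)).
At (-4, 3): H = diag(-6, 6).
The eigenvalues have opposite signs, so H is indefinite: a saddle point.

saddle point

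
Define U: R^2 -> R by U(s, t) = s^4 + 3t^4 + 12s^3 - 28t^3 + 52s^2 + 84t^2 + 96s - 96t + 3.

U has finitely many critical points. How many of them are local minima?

U separates as a function of s plus a function of t, so ∇U=0 decouples.
∂U/∂s = 4(s + 2)(s + 3)(s + 4) = 0 at s ∈ {-4, -3, -2}; ∂U/∂t = 12(t - 4)(t - 2)(t - 1) = 0 at t ∈ {1, 2, 4}.
The Hessian is diagonal: diag(U_ss, U_tt). Second derivatives: U_ss(-4)=8, U_ss(-3)=-4, U_ss(-2)=8; U_tt(1)=36, U_tt(2)=-24, U_tt(4)=72.
Local minima occur where both diagonal entries positive: (-4, 1), (-4, 4), (-2, 1), (-2, 4). Count: 4.

4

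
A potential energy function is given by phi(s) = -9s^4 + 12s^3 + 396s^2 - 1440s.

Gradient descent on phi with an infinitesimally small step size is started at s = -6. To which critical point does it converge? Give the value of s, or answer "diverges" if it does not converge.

diverges

phi'(s) = -36(s - 4)(s - 2)(s + 5), so phi'(-6) = 2880.
Gradient descent moves in the -phi' direction, i.e. s is decreasing.
There is no critical point below s=-6, and phi' keeps the same sign, so the iterate runs off to −∞.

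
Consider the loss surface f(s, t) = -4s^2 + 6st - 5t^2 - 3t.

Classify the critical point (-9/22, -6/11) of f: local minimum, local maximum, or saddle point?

The Hessian of f is constant: H = [[-8, 6], [6, -10]].
det(H) = (-8)·(-10) − 6² = 44.
det(H) > 0 and tr(H) = -18 < 0, so H is negative definite and the point is a local maximum.

local maximum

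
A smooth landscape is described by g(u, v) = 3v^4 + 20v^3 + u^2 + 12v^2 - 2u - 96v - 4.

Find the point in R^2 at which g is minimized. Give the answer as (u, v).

(1, 1)

g(u,v) separates as P(u) + Q(v) − 4, so its minimum is min P + min Q − 4.
P'(u) = 2u - 2 vanishes at u ∈ {1}; Q'(v) = 12(v - 1)(v + 2)(v + 4) vanishes at v ∈ {-4, -2, 1}.
Local minima of P (where P''>0): P(1)=-1. Local minima of Q: Q(-4)=64, Q(1)=-61.
So the global minimum of g is P(1) + Q(1) − 4 = -1 − 61 − 4 = -66, attained at (1, 1).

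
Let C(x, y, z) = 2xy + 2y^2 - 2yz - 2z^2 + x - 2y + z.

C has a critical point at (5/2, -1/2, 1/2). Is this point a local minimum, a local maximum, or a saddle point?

saddle point

The Hessian is constant: H = [[0, 2, 0], [2, 4, -2], [0, -2, -4]].
Leading principal minors: Δ₁ = 0, Δ₂ = -4, Δ₃ = 16.
The minors fit neither the all-positive nor the alternating-sign pattern, so H is indefinite: a saddle point.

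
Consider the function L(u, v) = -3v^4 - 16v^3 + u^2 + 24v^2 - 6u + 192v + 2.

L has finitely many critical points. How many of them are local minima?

L separates as a function of u plus a function of v, so ∇L=0 decouples.
∂L/∂u = 2(u - 3) = 0 at u ∈ {3}; ∂L/∂v = -12(v - 2)(v + 2)(v + 4) = 0 at v ∈ {-4, -2, 2}.
The Hessian is diagonal: diag(L_uu, L_vv). Second derivatives: L_uu(3)=2; L_vv(-4)=-144, L_vv(-2)=96, L_vv(2)=-288.
Local minima occur where both diagonal entries positive: (3, -2). Count: 1.

1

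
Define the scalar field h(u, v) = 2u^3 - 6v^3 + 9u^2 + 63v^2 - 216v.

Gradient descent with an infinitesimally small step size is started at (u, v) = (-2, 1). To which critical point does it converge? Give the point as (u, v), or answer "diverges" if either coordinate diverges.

h is separable, so gradient descent decouples: u follows -∂h/∂u, v follows -∂h/∂v.
∂h/∂u = 6u(u + 3); at u=-2 this is -12, so u increases.
∂h/∂v = -18(v - 4)(v - 3); at v=1 this is -108, so v increases.
u converges to its nearest critical value 0 (a local min of the u-part); v converges to 3. The iterate converges to (0, 3).

(0, 3)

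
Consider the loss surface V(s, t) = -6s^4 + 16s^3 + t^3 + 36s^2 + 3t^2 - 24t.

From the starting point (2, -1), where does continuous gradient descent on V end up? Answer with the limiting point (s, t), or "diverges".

V is separable, so gradient descent decouples: s follows -∂V/∂s, t follows -∂V/∂t.
∂V/∂s = -24s(s - 3)(s + 1); at s=2 this is 144, so s decreases.
∂V/∂t = 3(t - 2)(t + 4); at t=-1 this is -27, so t increases.
s converges to its nearest critical value 0 (a local min of the s-part); t converges to 2. The iterate converges to (0, 2).

(0, 2)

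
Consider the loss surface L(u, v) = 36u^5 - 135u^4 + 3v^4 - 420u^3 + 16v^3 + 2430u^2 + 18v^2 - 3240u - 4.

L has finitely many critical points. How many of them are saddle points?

6

L separates as a function of u plus a function of v, so ∇L=0 decouples.
∂L/∂u = 180(u - 3)(u - 2)(u - 1)(u + 3) = 0 at u ∈ {-3, 1, 2, 3}; ∂L/∂v = 12v(v + 1)(v + 3) = 0 at v ∈ {-3, -1, 0}.
The Hessian is diagonal: diag(L_uu, L_vv). Second derivatives: L_uu(-3)=-21600, L_uu(1)=1440, L_uu(2)=-900, L_uu(3)=2160; L_vv(-3)=72, L_vv(-1)=-24, L_vv(0)=36.
Saddle points occur where the two diagonal entries have opposite signs: (-3, -3), (-3, 0), (1, -1), (2, -3), (2, 0), (3, -1). Count: 6.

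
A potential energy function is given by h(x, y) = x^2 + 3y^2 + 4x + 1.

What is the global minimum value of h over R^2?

-3

h(x,y) separates as P(x) + Q(y) + 1, so its minimum is min P + min Q + 1.
P'(x) = 2x + 4 vanishes at x ∈ {-2}; Q'(y) = 6y vanishes at y ∈ {0}.
Local minima of P (where P''>0): P(-2)=-4. Local minima of Q: Q(0)=0.
So the global minimum of h is P(-2) + Q(0) + 1 = -4 + 0 + 1 = -3, attained at (-2, 0).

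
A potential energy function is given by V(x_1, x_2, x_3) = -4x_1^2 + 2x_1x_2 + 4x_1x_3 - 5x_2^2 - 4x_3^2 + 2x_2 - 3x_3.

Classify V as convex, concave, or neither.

V is quadratic, so its Hessian is the constant matrix H = [[-8, 2, 4], [2, -10, 0], [4, 0, -8]].
Leading principal minors: -8, 76, -448.
Signs alternate −, +, − ⇒ H ≺ 0 ⇒ concave.

concave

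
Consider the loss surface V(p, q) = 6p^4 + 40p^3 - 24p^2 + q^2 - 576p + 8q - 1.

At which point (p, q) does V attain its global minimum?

(2, -4)

V(p,q) separates as A(p) + B(q) − 1, so its minimum is min A + min B − 1.
A'(p) = 24(p - 2)(p + 3)(p + 4) vanishes at p ∈ {-4, -3, 2}; B'(q) = 2q + 8 vanishes at q ∈ {-4}.
Local minima of A (where A''>0): A(-4)=896, A(2)=-832. Local minima of B: B(-4)=-16.
So the global minimum of V is A(2) + B(-4) − 1 = -832 − 16 − 1 = -849, attained at (2, -4).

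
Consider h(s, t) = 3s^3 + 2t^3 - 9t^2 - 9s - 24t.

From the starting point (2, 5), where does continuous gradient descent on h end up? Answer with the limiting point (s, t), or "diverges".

h is separable, so gradient descent decouples: s follows -∂h/∂s, t follows -∂h/∂t.
∂h/∂s = 9(s - 1)(s + 1); at s=2 this is 27, so s decreases.
∂h/∂t = 6(t - 4)(t + 1); at t=5 this is 36, so t decreases.
s converges to its nearest critical value 1 (a local min of the s-part); t converges to 4. The iterate converges to (1, 4).

(1, 4)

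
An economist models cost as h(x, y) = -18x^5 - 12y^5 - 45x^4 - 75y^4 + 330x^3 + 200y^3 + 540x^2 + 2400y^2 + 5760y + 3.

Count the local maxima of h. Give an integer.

4

h separates as a function of x plus a function of y, so ∇h=0 decouples.
∂h/∂x = -90x(x - 3)(x + 1)(x + 4) = 0 at x ∈ {-4, -1, 0, 3}; ∂h/∂y = -60(y - 4)(y + 2)(y + 3)(y + 4) = 0 at y ∈ {-4, -3, -2, 4}.
The Hessian is diagonal: diag(h_xx, h_yy). Second derivatives: h_xx(-4)=7560, h_xx(-1)=-1080, h_xx(0)=1080, h_xx(3)=-7560; h_yy(-4)=960, h_yy(-3)=-420, h_yy(-2)=720, h_yy(4)=-20160.
Local maxima occur where both diagonal entries negative: (-1, -3), (-1, 4), (3, -3), (3, 4). Count: 4.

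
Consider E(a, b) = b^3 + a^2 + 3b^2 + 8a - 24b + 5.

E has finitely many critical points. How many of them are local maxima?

0

E separates as a function of a plus a function of b, so ∇E=0 decouples.
∂E/∂a = 2(a + 4) = 0 at a ∈ {-4}; ∂E/∂b = 3(b - 2)(b + 4) = 0 at b ∈ {-4, 2}.
The Hessian is diagonal: diag(E_aa, E_bb). Second derivatives: E_aa(-4)=2; E_bb(-4)=-18, E_bb(2)=18.
Local maxima occur where both diagonal entries negative: none. Count: 0.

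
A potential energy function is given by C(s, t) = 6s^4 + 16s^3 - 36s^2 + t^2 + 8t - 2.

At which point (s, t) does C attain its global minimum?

(-3, -4)

C(s,t) separates as P(s) + Q(t) − 2, so its minimum is min P + min Q − 2.
P'(s) = 24s(s - 1)(s + 3) vanishes at s ∈ {-3, 0, 1}; Q'(t) = 2(t + 4) vanishes at t ∈ {-4}.
Local minima of P (where P''>0): P(-3)=-270, P(1)=-14. Local minima of Q: Q(-4)=-16.
So the global minimum of C is P(-3) + Q(-4) − 2 = -270 − 16 − 2 = -288, attained at (-3, -4).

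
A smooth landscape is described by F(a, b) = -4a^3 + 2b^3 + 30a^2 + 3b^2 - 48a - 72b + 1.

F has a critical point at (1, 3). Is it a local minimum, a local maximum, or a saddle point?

The mixed partial ∂²F/∂a∂b is 0, so the Hessian at any point is diag(F_aa, F_bb) = diag(12(-2a + 5), 6(2b + 1)).
At (1, 3): H = diag(36, 42).
Both eigenvalues are positive, so H is positive definite: a local minimum.

local minimum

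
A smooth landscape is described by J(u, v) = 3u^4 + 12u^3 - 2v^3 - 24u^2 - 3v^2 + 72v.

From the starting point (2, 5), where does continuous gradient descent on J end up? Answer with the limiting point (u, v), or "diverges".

diverges

J is separable, so gradient descent decouples: u follows -∂J/∂u, v follows -∂J/∂v.
∂J/∂u = 12u(u - 1)(u + 4); at u=2 this is 144, so u decreases.
∂J/∂v = -6(v - 3)(v + 4); at v=5 this is -108, so v increases.
The v-coordinate has no critical point in that direction and runs off to infinity.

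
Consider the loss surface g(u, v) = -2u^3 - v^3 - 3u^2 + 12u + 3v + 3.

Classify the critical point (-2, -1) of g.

local minimum

The mixed partial ∂²g/∂u∂v is 0, so the Hessian at any point is diag(g_uu, g_vv) = diag(-6(2u + 1), -6v).
At (-2, -1): H = diag(18, 6).
Both eigenvalues are positive, so H is positive definite: a local minimum.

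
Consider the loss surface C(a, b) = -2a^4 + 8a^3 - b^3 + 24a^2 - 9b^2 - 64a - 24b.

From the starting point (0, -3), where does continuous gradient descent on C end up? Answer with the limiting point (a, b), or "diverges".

(1, -4)

C is separable, so gradient descent decouples: a follows -∂C/∂a, b follows -∂C/∂b.
∂C/∂a = -8(a - 4)(a - 1)(a + 2); at a=0 this is -64, so a increases.
∂C/∂b = -3(b + 2)(b + 4); at b=-3 this is 3, so b decreases.
a converges to its nearest critical value 1 (a local min of the a-part); b converges to -4. The iterate converges to (1, -4).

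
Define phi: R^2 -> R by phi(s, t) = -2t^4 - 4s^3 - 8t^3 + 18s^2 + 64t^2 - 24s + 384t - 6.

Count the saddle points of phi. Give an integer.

phi separates as a function of s plus a function of t, so ∇phi=0 decouples.
∂phi/∂s = -12(s - 2)(s - 1) = 0 at s ∈ {1, 2}; ∂phi/∂t = -8(t - 4)(t + 3)(t + 4) = 0 at t ∈ {-4, -3, 4}.
The Hessian is diagonal: diag(phi_ss, phi_tt). Second derivatives: phi_ss(1)=12, phi_ss(2)=-12; phi_tt(-4)=-64, phi_tt(-3)=56, phi_tt(4)=-448.
Saddle points occur where the two diagonal entries have opposite signs: (1, -4), (1, 4), (2, -3). Count: 3.

3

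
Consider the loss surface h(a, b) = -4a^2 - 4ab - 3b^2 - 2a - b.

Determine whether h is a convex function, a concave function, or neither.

concave

h is quadratic, so its Hessian is the constant matrix H = [[-8, -4], [-4, -6]].
det(H) = 32, tr(H) = -14.
det(H) > 0 and tr(H) < 0, so H is negative definite everywhere: concave.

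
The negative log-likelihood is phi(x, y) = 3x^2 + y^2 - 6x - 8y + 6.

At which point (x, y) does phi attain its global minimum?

phi(x,y) separates as P(x) + Q(y) + 6, so its minimum is min P + min Q + 6.
P'(x) = 6x - 6 vanishes at x ∈ {1}; Q'(y) = 2y - 8 vanishes at y ∈ {4}.
Local minima of P (where P''>0): P(1)=-3. Local minima of Q: Q(4)=-16.
So the global minimum of phi is P(1) + Q(4) + 6 = -3 − 16 + 6 = -13, attained at (1, 4).

(1, 4)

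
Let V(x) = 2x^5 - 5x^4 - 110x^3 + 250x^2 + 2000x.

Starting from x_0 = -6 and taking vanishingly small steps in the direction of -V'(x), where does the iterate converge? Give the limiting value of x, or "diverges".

V'(x) = 10(x - 5)(x - 4)(x + 2)(x + 5), so V'(-6) = 4400.
Gradient descent moves in the -V' direction, i.e. x is decreasing.
There is no critical point below x=-6, and V' keeps the same sign, so the iterate runs off to −∞.

diverges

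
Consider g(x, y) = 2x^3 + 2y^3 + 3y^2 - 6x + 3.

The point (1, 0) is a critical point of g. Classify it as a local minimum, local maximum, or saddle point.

The mixed partial ∂²g/∂x∂y is 0, so the Hessian at any point is diag(g_xx, g_yy) = diag(12x, 6(2y + 1)).
At (1, 0): H = diag(12, 6).
Both eigenvalues are positive, so H is positive definite: a local minimum.

local minimum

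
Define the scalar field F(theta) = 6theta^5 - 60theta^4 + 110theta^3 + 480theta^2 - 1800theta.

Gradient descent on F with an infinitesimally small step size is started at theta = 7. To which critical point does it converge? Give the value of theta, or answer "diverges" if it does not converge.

5

F'(theta) = 30(theta - 5)(theta - 3)(theta - 2)(theta + 2), so F'(7) = 10800.
Gradient descent moves in the -F' direction, i.e. theta is decreasing.
The nearest critical point in that direction is theta = 5, where F'' = 1260 > 0 (a local minimum). The iterate converges there.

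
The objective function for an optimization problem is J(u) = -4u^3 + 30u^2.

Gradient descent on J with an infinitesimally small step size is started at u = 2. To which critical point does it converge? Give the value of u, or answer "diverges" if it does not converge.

J'(u) = -12u(u - 5), so J'(2) = 72.
Gradient descent moves in the -J' direction, i.e. u is decreasing.
The nearest critical point in that direction is u = 0, where J'' = 60 > 0 (a local minimum). The iterate converges there.

0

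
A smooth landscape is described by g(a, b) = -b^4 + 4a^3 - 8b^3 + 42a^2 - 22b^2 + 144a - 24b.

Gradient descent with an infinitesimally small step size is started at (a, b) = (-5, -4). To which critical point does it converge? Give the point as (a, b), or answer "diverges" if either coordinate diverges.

diverges

g is separable, so gradient descent decouples: a follows -∂g/∂a, b follows -∂g/∂b.
∂g/∂a = 12(a + 3)(a + 4); at a=-5 this is 24, so a decreases.
∂g/∂b = -4(b + 1)(b + 2)(b + 3); at b=-4 this is 24, so b decreases.
The a-coordinate has no critical point in that direction and runs off to infinity.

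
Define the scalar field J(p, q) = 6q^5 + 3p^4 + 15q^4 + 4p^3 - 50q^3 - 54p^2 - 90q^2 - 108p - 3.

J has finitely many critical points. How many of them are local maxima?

J separates as a function of p plus a function of q, so ∇J=0 decouples.
∂J/∂p = 12(p - 3)(p + 1)(p + 3) = 0 at p ∈ {-3, -1, 3}; ∂J/∂q = 30q(q - 2)(q + 1)(q + 3) = 0 at q ∈ {-3, -1, 0, 2}.
The Hessian is diagonal: diag(J_pp, J_qq). Second derivatives: J_pp(-3)=144, J_pp(-1)=-96, J_pp(3)=288; J_qq(-3)=-900, J_qq(-1)=180, J_qq(0)=-180, J_qq(2)=900.
Local maxima occur where both diagonal entries negative: (-1, -3), (-1, 0). Count: 2.

2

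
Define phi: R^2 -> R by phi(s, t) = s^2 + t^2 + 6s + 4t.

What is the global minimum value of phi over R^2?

phi(s,t) separates as P(s) + Q(t), so its minimum is min P + min Q.
P'(s) = 2s + 6 vanishes at s ∈ {-3}; Q'(t) = 2(t + 2) vanishes at t ∈ {-2}.
Local minima of P (where P''>0): P(-3)=-9. Local minima of Q: Q(-2)=-4.
So the global minimum of phi is P(-3) + Q(-2) = -9 − 4 = -13, attained at (-3, -2).

-13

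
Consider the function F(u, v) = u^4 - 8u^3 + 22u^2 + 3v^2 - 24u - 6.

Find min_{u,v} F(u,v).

F(u,v) separates as P(u) + Q(v) − 6, so its minimum is min P + min Q − 6.
P'(u) = 4(u - 3)(u - 2)(u - 1) vanishes at u ∈ {1, 2, 3}; Q'(v) = 6v vanishes at v ∈ {0}.
Local minima of P (where P''>0): P(1)=-9, P(3)=-9. Local minima of Q: Q(0)=0.
So the global minimum of F is P(1) + Q(0) − 6 = -9 + 0 − 6 = -15, attained at (1, 0).

-15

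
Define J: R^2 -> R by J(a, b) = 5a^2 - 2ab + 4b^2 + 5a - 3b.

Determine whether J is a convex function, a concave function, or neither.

convex

J is quadratic, so its Hessian is the constant matrix H = [[10, -2], [-2, 8]].
det(H) = 76, tr(H) = 18.
det(H) > 0 and tr(H) > 0, so H is positive definite everywhere: convex.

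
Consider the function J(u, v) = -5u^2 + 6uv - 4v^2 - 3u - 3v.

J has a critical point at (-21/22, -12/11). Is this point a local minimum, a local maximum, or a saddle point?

local maximum

The Hessian of J is constant: H = [[-10, 6], [6, -8]].
det(H) = (-10)·(-8) − 6² = 44.
det(H) > 0 and tr(H) = -18 < 0, so H is negative definite and the point is a local maximum.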